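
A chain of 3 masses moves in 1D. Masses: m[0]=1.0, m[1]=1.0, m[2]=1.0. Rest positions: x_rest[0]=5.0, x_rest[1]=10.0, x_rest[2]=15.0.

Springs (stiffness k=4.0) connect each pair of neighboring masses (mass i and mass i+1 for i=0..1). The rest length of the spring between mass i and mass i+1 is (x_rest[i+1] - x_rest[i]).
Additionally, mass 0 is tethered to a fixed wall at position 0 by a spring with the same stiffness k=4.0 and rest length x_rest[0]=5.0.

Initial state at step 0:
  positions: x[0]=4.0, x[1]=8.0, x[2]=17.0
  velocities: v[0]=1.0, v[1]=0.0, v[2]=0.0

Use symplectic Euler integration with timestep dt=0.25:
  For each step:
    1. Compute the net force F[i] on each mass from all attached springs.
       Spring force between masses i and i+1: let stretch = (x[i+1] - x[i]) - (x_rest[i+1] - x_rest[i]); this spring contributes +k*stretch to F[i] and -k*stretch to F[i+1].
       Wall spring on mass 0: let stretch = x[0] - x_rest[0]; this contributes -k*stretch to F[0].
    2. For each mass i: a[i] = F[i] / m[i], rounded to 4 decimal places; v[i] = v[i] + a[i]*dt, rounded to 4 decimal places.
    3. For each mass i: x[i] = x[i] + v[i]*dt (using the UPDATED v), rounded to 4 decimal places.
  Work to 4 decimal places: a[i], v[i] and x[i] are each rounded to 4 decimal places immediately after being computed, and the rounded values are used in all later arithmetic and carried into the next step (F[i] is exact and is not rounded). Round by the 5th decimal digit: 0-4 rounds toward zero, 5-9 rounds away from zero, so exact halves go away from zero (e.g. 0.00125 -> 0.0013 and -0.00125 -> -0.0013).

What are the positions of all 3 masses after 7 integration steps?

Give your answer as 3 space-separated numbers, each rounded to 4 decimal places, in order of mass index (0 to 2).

Answer: 5.6057 9.1006 15.9600

Derivation:
Step 0: x=[4.0000 8.0000 17.0000] v=[1.0000 0.0000 0.0000]
Step 1: x=[4.2500 9.2500 16.0000] v=[1.0000 5.0000 -4.0000]
Step 2: x=[4.6875 10.9375 14.5625] v=[1.7500 6.7500 -5.7500]
Step 3: x=[5.5156 11.9688 13.4688] v=[3.3125 4.1250 -4.3750]
Step 4: x=[6.5781 11.7618 13.2501] v=[4.2501 -0.8282 -0.8750]
Step 5: x=[7.2920 10.6309 13.9093] v=[2.8557 -4.5236 2.6367]
Step 6: x=[7.0177 9.4849 14.9989] v=[-1.0974 -4.5841 4.3583]
Step 7: x=[5.6057 9.1006 15.9600] v=[-5.6479 -1.5373 3.8443]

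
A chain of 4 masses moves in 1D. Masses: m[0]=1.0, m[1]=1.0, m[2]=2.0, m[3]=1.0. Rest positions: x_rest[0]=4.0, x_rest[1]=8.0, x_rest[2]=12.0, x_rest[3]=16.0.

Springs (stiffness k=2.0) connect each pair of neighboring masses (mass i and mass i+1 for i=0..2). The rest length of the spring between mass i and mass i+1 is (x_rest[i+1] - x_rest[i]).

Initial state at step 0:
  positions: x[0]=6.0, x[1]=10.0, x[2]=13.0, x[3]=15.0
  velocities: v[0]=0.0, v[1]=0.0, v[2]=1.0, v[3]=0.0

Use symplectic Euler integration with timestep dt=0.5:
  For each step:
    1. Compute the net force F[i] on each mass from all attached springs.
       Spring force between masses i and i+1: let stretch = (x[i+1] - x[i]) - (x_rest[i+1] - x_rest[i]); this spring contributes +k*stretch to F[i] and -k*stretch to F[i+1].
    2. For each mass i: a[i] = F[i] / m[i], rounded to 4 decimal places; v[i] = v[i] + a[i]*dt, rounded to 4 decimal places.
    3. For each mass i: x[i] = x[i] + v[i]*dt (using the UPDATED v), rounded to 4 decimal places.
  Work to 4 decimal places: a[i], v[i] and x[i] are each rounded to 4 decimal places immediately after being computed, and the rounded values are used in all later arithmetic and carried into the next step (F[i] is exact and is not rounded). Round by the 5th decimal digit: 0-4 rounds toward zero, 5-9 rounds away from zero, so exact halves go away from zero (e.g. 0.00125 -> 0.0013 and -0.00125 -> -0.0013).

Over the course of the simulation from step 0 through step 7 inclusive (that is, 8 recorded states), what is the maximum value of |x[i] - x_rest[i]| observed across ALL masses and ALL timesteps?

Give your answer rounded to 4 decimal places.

Step 0: x=[6.0000 10.0000 13.0000 15.0000] v=[0.0000 0.0000 1.0000 0.0000]
Step 1: x=[6.0000 9.5000 13.2500 16.0000] v=[0.0000 -1.0000 0.5000 2.0000]
Step 2: x=[5.7500 9.1250 13.2500 17.6250] v=[-0.5000 -0.7500 0.0000 3.2500]
Step 3: x=[5.1875 9.1250 13.3125 19.0625] v=[-1.1250 0.0000 0.1250 2.8750]
Step 4: x=[4.5938 9.2500 13.7657 19.6250] v=[-1.1875 0.2500 0.9063 1.1250]
Step 5: x=[4.3282 9.3048 14.5548 19.2579] v=[-0.5313 0.1095 1.5781 -0.7343]
Step 6: x=[4.5509 9.4963 15.2072 18.5392] v=[0.4453 0.3829 1.3047 -1.4374]
Step 7: x=[5.2463 10.0705 15.2649 18.1545] v=[1.3907 1.1484 0.1153 -0.7694]
Max displacement = 3.6250

Answer: 3.6250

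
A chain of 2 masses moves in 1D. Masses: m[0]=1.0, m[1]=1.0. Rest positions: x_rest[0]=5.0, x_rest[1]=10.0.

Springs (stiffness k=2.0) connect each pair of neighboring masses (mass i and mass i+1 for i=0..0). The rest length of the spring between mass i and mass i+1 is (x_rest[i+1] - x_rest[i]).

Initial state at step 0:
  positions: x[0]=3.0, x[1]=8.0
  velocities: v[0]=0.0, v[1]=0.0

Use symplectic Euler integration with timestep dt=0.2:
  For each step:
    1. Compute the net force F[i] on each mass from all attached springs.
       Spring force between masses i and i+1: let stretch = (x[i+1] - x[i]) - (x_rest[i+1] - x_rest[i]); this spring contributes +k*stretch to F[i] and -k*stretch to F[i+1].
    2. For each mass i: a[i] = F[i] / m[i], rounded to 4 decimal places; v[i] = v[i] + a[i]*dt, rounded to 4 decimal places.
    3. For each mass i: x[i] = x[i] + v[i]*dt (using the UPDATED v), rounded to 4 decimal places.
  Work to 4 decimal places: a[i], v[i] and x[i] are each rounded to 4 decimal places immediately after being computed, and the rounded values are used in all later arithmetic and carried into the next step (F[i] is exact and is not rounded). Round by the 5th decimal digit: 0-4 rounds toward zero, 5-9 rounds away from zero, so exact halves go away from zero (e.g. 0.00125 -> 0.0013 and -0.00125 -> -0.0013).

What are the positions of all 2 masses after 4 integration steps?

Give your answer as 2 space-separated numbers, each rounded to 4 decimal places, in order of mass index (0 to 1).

Step 0: x=[3.0000 8.0000] v=[0.0000 0.0000]
Step 1: x=[3.0000 8.0000] v=[0.0000 0.0000]
Step 2: x=[3.0000 8.0000] v=[0.0000 0.0000]
Step 3: x=[3.0000 8.0000] v=[0.0000 0.0000]
Step 4: x=[3.0000 8.0000] v=[0.0000 0.0000]

Answer: 3.0000 8.0000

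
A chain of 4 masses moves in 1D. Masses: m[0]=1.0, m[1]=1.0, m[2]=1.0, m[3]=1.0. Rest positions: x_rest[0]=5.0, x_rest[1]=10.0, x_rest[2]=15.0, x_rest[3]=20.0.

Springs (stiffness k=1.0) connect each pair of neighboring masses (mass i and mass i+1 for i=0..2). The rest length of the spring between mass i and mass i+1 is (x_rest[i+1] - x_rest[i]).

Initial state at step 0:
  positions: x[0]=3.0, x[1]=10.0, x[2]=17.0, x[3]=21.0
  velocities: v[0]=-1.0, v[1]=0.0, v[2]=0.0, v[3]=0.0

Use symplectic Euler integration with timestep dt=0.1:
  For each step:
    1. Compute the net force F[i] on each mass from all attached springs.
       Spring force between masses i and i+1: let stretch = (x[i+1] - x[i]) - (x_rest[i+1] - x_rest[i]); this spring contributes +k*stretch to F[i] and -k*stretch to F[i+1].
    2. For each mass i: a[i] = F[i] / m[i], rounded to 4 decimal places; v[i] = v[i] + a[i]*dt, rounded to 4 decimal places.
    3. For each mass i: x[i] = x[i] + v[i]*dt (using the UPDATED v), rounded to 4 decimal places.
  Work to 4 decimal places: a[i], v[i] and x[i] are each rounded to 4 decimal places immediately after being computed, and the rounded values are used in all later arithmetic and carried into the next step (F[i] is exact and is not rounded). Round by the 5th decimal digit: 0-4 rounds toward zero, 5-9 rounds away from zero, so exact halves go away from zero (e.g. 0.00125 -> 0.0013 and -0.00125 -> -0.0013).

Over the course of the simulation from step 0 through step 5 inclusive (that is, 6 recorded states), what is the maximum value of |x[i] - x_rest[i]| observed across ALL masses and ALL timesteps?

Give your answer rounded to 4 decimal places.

Step 0: x=[3.0000 10.0000 17.0000 21.0000] v=[-1.0000 0.0000 0.0000 0.0000]
Step 1: x=[2.9200 10.0000 16.9700 21.0100] v=[-0.8000 0.0000 -0.3000 0.1000]
Step 2: x=[2.8608 9.9989 16.9107 21.0296] v=[-0.5920 -0.0110 -0.5930 0.1960]
Step 3: x=[2.8230 9.9955 16.8235 21.0580] v=[-0.3782 -0.0336 -0.8723 0.2841]
Step 4: x=[2.8069 9.9887 16.7103 21.0941] v=[-0.1610 -0.0681 -1.1317 0.3607]
Step 5: x=[2.8126 9.9773 16.5738 21.1363] v=[0.0572 -0.1141 -1.3655 0.4223]
Max displacement = 2.1931

Answer: 2.1931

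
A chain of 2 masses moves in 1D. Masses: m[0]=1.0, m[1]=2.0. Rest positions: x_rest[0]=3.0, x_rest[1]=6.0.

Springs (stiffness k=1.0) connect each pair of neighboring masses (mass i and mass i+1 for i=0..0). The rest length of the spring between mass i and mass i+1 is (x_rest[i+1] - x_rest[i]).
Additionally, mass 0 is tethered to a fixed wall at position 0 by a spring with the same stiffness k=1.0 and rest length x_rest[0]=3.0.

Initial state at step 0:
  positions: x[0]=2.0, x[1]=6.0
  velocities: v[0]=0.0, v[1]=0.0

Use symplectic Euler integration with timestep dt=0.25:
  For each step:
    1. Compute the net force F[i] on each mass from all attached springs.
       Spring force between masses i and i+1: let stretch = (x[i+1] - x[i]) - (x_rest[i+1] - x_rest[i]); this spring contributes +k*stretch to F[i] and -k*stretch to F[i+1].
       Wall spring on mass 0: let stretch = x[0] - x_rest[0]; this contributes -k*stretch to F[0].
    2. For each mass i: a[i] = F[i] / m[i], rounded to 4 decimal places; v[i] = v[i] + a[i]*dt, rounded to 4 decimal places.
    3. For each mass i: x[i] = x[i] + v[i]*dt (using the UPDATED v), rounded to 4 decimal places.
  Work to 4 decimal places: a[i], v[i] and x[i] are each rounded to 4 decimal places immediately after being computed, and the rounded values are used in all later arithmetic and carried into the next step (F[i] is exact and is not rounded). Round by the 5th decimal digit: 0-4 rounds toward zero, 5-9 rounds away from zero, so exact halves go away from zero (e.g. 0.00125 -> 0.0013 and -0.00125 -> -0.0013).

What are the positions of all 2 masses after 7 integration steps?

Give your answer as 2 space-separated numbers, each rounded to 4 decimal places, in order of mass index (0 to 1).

Answer: 3.7552 5.6084

Derivation:
Step 0: x=[2.0000 6.0000] v=[0.0000 0.0000]
Step 1: x=[2.1250 5.9688] v=[0.5000 -0.1250]
Step 2: x=[2.3574 5.9112] v=[0.9297 -0.2305]
Step 3: x=[2.6646 5.8363] v=[1.2288 -0.2997]
Step 4: x=[3.0035 5.7560] v=[1.3556 -0.3212]
Step 5: x=[3.3267 5.6834] v=[1.2929 -0.2903]
Step 6: x=[3.5893 5.6309] v=[1.0504 -0.2099]
Step 7: x=[3.7552 5.6084] v=[0.6635 -0.0901]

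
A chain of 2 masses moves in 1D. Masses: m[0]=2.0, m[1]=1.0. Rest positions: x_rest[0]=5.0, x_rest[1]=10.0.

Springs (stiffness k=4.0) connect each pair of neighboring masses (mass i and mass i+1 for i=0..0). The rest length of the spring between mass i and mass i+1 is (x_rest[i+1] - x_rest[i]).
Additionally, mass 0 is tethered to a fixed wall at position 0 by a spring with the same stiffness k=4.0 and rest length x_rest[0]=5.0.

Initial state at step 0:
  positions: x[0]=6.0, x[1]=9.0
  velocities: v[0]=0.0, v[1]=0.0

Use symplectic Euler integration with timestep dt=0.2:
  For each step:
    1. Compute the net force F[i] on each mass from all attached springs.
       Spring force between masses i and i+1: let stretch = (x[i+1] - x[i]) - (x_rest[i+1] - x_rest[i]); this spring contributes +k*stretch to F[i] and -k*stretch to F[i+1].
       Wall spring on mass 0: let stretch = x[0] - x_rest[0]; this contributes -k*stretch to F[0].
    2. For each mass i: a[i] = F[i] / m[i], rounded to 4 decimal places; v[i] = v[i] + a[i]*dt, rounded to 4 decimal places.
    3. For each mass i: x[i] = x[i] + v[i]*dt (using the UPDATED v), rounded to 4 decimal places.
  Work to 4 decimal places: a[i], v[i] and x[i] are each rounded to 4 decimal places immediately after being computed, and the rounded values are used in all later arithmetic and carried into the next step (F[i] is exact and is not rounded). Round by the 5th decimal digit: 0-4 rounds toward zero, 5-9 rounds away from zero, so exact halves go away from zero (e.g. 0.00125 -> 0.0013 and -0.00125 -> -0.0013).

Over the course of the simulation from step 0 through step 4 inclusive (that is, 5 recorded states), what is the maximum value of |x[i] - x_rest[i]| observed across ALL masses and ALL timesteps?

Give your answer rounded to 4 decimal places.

Step 0: x=[6.0000 9.0000] v=[0.0000 0.0000]
Step 1: x=[5.7600 9.3200] v=[-1.2000 1.6000]
Step 2: x=[5.3440 9.8704] v=[-2.0800 2.7520]
Step 3: x=[4.8626 10.4966] v=[-2.4070 3.1309]
Step 4: x=[4.4429 11.0213] v=[-2.0984 2.6237]
Max displacement = 1.0213

Answer: 1.0213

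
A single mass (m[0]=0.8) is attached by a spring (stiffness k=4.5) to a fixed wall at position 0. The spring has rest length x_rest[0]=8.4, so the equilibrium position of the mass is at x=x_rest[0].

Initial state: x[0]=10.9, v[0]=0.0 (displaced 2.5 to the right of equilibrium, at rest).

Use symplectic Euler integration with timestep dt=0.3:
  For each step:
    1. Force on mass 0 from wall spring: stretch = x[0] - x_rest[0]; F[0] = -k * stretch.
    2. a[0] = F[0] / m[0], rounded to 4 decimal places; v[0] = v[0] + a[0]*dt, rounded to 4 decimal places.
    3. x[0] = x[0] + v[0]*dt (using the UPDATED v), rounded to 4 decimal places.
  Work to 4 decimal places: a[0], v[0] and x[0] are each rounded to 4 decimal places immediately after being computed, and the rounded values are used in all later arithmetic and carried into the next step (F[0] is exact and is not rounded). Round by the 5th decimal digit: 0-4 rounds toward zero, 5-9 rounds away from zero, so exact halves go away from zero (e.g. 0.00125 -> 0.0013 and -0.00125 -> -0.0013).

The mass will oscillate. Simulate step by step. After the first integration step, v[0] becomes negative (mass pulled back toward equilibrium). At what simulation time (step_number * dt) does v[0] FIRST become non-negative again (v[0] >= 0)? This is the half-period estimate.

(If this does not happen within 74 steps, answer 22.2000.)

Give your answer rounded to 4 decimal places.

Step 0: x=[10.9000] v=[0.0000]
Step 1: x=[9.6344] v=[-4.2188]
Step 2: x=[7.7438] v=[-6.3019]
Step 3: x=[6.1854] v=[-5.1946]
Step 4: x=[5.7482] v=[-1.4575]
Step 5: x=[6.6534] v=[3.0174]
First v>=0 after going negative at step 5, time=1.5000

Answer: 1.5000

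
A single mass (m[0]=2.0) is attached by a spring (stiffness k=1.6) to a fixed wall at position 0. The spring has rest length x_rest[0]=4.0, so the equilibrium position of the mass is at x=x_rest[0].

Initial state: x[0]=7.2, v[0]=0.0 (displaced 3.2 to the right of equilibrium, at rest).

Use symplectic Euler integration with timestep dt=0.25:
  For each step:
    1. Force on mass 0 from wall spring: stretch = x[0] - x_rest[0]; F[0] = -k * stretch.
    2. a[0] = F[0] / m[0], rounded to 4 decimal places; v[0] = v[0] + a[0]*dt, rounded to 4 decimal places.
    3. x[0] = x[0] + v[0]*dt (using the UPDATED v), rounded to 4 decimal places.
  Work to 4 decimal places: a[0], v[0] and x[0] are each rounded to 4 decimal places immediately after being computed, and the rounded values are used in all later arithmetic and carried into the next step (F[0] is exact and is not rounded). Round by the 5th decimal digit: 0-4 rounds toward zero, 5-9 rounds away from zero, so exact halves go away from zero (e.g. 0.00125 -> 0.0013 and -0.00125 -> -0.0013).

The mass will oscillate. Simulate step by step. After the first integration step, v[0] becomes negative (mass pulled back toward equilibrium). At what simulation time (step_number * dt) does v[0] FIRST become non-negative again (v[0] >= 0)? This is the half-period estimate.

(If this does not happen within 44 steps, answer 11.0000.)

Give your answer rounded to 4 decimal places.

Step 0: x=[7.2000] v=[0.0000]
Step 1: x=[7.0400] v=[-0.6400]
Step 2: x=[6.7280] v=[-1.2480]
Step 3: x=[6.2796] v=[-1.7936]
Step 4: x=[5.7172] v=[-2.2495]
Step 5: x=[5.0690] v=[-2.5930]
Step 6: x=[4.3673] v=[-2.8068]
Step 7: x=[3.6472] v=[-2.8803]
Step 8: x=[2.9448] v=[-2.8098]
Step 9: x=[2.2951] v=[-2.5988]
Step 10: x=[1.7307] v=[-2.2578]
Step 11: x=[1.2797] v=[-1.8040]
Step 12: x=[0.9647] v=[-1.2600]
Step 13: x=[0.8015] v=[-0.6530]
Step 14: x=[0.7982] v=[-0.0133]
Step 15: x=[0.9550] v=[0.6271]
First v>=0 after going negative at step 15, time=3.7500

Answer: 3.7500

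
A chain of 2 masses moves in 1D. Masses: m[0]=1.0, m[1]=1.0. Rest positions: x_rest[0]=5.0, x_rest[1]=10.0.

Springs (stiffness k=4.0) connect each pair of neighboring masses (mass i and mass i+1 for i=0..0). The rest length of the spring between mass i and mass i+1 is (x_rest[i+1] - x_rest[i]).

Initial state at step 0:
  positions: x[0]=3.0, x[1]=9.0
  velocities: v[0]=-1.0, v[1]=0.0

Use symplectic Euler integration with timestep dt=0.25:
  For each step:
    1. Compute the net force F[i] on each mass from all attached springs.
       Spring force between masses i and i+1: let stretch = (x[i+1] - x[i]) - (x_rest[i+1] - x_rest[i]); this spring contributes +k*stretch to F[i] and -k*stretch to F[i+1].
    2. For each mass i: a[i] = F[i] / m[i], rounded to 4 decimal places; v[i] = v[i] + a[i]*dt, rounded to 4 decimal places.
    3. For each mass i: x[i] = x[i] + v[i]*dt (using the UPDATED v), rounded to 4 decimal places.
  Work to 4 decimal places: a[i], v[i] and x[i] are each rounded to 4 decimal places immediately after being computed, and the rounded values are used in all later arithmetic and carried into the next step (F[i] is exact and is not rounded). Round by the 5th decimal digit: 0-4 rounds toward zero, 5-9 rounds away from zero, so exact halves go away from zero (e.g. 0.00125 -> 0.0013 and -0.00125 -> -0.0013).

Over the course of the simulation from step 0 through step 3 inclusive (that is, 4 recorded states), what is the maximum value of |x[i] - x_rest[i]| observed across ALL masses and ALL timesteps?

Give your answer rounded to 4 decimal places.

Answer: 2.1562

Derivation:
Step 0: x=[3.0000 9.0000] v=[-1.0000 0.0000]
Step 1: x=[3.0000 8.7500] v=[0.0000 -1.0000]
Step 2: x=[3.1875 8.3125] v=[0.7500 -1.7500]
Step 3: x=[3.4063 7.8438] v=[0.8750 -1.8750]
Max displacement = 2.1562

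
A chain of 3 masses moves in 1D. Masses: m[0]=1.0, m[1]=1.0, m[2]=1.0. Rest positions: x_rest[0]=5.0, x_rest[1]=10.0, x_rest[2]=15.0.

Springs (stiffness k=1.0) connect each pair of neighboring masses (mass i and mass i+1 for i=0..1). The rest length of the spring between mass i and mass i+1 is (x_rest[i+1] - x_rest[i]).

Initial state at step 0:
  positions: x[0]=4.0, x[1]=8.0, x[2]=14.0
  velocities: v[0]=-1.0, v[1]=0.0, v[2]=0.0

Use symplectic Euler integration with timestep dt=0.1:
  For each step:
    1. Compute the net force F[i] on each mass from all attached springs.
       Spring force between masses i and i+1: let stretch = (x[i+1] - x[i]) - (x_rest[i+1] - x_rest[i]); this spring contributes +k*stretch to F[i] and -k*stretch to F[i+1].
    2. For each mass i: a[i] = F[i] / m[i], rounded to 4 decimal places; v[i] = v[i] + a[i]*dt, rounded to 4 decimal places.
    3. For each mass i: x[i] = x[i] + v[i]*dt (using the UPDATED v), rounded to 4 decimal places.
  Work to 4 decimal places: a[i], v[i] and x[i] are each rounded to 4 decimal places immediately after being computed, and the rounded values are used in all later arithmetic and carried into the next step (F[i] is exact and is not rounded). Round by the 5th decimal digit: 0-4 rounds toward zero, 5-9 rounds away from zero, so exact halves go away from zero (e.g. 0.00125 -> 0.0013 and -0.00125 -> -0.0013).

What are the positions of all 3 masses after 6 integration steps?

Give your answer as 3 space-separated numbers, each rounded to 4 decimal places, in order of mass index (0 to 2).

Answer: 3.2442 8.3462 13.8098

Derivation:
Step 0: x=[4.0000 8.0000 14.0000] v=[-1.0000 0.0000 0.0000]
Step 1: x=[3.8900 8.0200 13.9900] v=[-1.1000 0.2000 -0.1000]
Step 2: x=[3.7713 8.0584 13.9703] v=[-1.1870 0.3840 -0.1970]
Step 3: x=[3.6455 8.1131 13.9415] v=[-1.2583 0.5465 -0.2882]
Step 4: x=[3.5144 8.1814 13.9044] v=[-1.3115 0.6826 -0.3710]
Step 5: x=[3.3799 8.2602 13.8601] v=[-1.3448 0.7882 -0.4433]
Step 6: x=[3.2442 8.3462 13.8098] v=[-1.3568 0.8602 -0.5033]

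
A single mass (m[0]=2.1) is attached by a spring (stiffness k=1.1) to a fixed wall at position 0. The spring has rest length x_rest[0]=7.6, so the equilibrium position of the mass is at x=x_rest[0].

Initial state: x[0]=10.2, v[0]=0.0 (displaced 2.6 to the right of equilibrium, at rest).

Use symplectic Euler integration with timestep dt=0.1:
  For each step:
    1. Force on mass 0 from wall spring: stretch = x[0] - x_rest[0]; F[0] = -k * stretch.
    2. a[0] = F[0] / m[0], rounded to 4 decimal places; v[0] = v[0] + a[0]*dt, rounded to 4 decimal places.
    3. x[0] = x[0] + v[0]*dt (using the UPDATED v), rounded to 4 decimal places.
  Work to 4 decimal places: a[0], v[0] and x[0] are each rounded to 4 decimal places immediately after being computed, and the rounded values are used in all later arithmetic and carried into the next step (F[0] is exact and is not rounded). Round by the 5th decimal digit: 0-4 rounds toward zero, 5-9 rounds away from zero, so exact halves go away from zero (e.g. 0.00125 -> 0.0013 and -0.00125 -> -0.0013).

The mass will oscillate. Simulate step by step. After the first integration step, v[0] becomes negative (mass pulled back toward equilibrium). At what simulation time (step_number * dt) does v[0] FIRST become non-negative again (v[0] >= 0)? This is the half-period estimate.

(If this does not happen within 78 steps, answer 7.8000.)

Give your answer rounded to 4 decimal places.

Step 0: x=[10.2000] v=[0.0000]
Step 1: x=[10.1864] v=[-0.1362]
Step 2: x=[10.1592] v=[-0.2717]
Step 3: x=[10.1186] v=[-0.4058]
Step 4: x=[10.0648] v=[-0.5377]
Step 5: x=[9.9981] v=[-0.6668]
Step 6: x=[9.9189] v=[-0.7924]
Step 7: x=[9.8275] v=[-0.9139]
Step 8: x=[9.7244] v=[-1.0306]
Step 9: x=[9.6102] v=[-1.1419]
Step 10: x=[9.4855] v=[-1.2472]
Step 11: x=[9.3509] v=[-1.3460]
Step 12: x=[9.2071] v=[-1.4377]
Step 13: x=[9.0549] v=[-1.5219]
Step 14: x=[8.8951] v=[-1.5981]
Step 15: x=[8.7285] v=[-1.6659]
Step 16: x=[8.5560] v=[-1.7250]
Step 17: x=[8.3785] v=[-1.7751]
Step 18: x=[8.1969] v=[-1.8159]
Step 19: x=[8.0122] v=[-1.8472]
Step 20: x=[7.8253] v=[-1.8688]
Step 21: x=[7.6372] v=[-1.8806]
Step 22: x=[7.4489] v=[-1.8826]
Step 23: x=[7.2614] v=[-1.8747]
Step 24: x=[7.0757] v=[-1.8570]
Step 25: x=[6.8928] v=[-1.8295]
Step 26: x=[6.7136] v=[-1.7925]
Step 27: x=[6.5390] v=[-1.7461]
Step 28: x=[6.3700] v=[-1.6905]
Step 29: x=[6.2074] v=[-1.6261]
Step 30: x=[6.0521] v=[-1.5532]
Step 31: x=[5.9049] v=[-1.4721]
Step 32: x=[5.7666] v=[-1.3833]
Step 33: x=[5.6379] v=[-1.2873]
Step 34: x=[5.5195] v=[-1.1845]
Step 35: x=[5.4120] v=[-1.0755]
Step 36: x=[5.3159] v=[-0.9609]
Step 37: x=[5.2318] v=[-0.8413]
Step 38: x=[5.1601] v=[-0.7173]
Step 39: x=[5.1012] v=[-0.5895]
Step 40: x=[5.0553] v=[-0.4586]
Step 41: x=[5.0228] v=[-0.3253]
Step 42: x=[5.0038] v=[-0.1903]
Step 43: x=[4.9984] v=[-0.0543]
Step 44: x=[5.0066] v=[0.0820]
First v>=0 after going negative at step 44, time=4.4000

Answer: 4.4000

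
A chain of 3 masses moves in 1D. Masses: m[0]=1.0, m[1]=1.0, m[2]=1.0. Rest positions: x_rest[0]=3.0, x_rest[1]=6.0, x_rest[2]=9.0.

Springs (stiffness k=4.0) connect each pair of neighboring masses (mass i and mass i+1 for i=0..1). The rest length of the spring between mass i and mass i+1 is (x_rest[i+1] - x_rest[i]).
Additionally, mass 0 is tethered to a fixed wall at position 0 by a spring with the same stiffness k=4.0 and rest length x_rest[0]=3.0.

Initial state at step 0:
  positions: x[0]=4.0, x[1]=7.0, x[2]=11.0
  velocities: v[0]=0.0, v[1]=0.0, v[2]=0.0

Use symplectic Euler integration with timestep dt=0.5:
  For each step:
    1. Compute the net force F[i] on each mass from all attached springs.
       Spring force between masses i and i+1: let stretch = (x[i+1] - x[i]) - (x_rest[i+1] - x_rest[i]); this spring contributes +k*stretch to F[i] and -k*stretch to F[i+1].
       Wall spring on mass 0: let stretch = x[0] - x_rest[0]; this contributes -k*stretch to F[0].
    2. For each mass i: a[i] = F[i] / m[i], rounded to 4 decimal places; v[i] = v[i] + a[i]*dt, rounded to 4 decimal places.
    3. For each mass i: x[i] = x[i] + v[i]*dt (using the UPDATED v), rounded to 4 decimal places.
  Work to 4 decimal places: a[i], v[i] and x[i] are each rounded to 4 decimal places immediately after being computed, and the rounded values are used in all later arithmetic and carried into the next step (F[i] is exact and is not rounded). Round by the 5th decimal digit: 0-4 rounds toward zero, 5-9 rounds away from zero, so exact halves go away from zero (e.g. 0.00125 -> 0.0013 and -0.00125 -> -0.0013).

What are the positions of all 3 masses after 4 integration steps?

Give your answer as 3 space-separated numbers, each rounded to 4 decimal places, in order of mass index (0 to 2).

Step 0: x=[4.0000 7.0000 11.0000] v=[0.0000 0.0000 0.0000]
Step 1: x=[3.0000 8.0000 10.0000] v=[-2.0000 2.0000 -2.0000]
Step 2: x=[4.0000 6.0000 10.0000] v=[2.0000 -4.0000 0.0000]
Step 3: x=[3.0000 6.0000 9.0000] v=[-2.0000 0.0000 -2.0000]
Step 4: x=[2.0000 6.0000 8.0000] v=[-2.0000 0.0000 -2.0000]

Answer: 2.0000 6.0000 8.0000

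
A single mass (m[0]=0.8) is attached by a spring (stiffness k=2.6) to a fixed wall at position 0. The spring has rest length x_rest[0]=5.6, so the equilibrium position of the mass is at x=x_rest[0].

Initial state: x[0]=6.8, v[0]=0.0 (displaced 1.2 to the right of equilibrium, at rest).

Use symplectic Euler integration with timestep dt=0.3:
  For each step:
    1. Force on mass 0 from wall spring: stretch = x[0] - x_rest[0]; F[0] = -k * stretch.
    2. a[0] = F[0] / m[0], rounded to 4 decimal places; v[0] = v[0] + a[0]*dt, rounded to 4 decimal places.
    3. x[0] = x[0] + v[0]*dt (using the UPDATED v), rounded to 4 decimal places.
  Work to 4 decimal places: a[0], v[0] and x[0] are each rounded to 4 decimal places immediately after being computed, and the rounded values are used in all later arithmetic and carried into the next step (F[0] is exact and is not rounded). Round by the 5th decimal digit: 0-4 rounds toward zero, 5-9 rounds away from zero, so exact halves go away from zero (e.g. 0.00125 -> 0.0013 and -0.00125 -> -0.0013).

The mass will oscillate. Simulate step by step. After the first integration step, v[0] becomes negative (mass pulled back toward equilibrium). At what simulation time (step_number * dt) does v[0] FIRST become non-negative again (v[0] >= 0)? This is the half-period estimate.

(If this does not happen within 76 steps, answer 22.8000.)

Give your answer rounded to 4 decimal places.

Step 0: x=[6.8000] v=[0.0000]
Step 1: x=[6.4490] v=[-1.1700]
Step 2: x=[5.8497] v=[-1.9978]
Step 3: x=[5.1773] v=[-2.2413]
Step 4: x=[4.6285] v=[-1.8292]
Step 5: x=[4.3639] v=[-0.8820]
Step 6: x=[4.4609] v=[0.3232]
First v>=0 after going negative at step 6, time=1.8000

Answer: 1.8000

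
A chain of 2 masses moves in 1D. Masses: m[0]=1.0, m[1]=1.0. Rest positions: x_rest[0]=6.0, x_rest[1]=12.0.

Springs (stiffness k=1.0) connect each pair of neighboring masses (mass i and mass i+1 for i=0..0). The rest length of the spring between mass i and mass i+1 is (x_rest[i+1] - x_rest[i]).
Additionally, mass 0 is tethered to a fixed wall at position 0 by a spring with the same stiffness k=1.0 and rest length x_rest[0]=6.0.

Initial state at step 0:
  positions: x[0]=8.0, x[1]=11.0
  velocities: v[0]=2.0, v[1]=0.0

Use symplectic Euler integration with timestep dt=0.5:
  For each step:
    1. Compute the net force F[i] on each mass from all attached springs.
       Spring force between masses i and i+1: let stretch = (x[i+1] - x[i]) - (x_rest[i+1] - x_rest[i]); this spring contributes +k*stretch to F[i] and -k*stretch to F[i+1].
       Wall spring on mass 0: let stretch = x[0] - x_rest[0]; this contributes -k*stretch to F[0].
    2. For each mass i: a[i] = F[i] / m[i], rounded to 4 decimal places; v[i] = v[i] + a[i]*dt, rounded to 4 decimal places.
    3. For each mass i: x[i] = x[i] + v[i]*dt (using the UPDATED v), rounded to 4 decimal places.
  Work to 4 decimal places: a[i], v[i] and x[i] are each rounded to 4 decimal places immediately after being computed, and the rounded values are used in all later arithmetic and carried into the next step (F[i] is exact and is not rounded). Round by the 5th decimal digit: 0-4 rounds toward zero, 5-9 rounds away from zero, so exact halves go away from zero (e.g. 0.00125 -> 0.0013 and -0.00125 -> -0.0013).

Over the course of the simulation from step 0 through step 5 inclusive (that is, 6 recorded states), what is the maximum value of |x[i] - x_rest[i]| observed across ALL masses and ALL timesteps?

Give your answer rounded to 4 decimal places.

Step 0: x=[8.0000 11.0000] v=[2.0000 0.0000]
Step 1: x=[7.7500 11.7500] v=[-0.5000 1.5000]
Step 2: x=[6.5625 13.0000] v=[-2.3750 2.5000]
Step 3: x=[5.3438 14.1407] v=[-2.4375 2.2813]
Step 4: x=[4.9883 14.5822] v=[-0.7110 0.8829]
Step 5: x=[5.7842 14.1252] v=[1.5918 -0.9141]
Max displacement = 2.5822

Answer: 2.5822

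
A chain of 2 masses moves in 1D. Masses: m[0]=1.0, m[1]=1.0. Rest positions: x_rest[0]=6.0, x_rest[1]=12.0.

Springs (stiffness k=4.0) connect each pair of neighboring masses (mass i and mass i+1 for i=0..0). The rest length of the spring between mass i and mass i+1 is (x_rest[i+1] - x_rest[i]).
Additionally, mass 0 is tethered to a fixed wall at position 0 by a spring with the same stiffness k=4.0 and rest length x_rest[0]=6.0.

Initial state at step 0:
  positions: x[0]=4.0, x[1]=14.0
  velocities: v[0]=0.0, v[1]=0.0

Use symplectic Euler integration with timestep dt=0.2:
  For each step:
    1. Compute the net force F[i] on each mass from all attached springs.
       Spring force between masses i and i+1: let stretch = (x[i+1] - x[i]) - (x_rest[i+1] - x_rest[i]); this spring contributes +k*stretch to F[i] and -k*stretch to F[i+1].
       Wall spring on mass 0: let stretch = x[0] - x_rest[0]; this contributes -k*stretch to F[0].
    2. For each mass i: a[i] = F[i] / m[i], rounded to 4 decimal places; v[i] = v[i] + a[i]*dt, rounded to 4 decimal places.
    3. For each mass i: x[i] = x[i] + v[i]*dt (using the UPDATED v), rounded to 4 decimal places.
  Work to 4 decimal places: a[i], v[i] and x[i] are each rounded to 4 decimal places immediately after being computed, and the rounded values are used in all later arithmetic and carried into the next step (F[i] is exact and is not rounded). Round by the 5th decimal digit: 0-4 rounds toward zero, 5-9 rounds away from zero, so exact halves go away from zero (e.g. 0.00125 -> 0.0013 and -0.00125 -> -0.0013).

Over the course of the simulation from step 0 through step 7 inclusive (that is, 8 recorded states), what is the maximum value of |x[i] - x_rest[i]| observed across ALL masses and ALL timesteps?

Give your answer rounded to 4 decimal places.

Answer: 2.5881

Derivation:
Step 0: x=[4.0000 14.0000] v=[0.0000 0.0000]
Step 1: x=[4.9600 13.3600] v=[4.8000 -3.2000]
Step 2: x=[6.4704 12.3360] v=[7.5520 -5.1200]
Step 3: x=[7.8840 11.3335] v=[7.0682 -5.0125]
Step 4: x=[8.5881 10.7391] v=[3.5206 -2.9721]
Step 5: x=[8.2623 10.7605] v=[-1.6291 0.1071]
Step 6: x=[7.0142 11.3422] v=[-6.2404 2.9085]
Step 7: x=[5.3363 12.1914] v=[-8.3894 4.2461]
Max displacement = 2.5881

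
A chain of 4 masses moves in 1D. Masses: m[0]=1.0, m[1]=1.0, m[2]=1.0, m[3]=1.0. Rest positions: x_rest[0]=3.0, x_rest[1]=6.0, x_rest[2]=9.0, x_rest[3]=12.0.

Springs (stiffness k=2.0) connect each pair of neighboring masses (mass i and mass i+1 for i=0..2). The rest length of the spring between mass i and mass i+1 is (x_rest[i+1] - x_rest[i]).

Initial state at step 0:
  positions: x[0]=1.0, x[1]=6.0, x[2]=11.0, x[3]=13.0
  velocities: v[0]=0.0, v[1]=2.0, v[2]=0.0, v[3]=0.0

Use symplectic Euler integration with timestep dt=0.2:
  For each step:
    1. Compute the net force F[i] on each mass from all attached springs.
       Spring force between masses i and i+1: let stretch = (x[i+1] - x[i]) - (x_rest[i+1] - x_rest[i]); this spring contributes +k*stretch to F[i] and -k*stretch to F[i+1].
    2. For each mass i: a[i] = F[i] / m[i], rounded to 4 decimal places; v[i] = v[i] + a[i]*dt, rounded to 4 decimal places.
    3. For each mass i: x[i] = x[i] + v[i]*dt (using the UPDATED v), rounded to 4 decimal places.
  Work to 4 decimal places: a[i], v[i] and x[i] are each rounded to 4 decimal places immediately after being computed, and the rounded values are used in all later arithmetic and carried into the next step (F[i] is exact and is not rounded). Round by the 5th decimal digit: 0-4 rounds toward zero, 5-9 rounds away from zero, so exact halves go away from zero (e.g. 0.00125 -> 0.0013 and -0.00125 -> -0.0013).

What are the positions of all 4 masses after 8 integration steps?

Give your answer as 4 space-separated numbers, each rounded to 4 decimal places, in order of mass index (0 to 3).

Step 0: x=[1.0000 6.0000 11.0000 13.0000] v=[0.0000 2.0000 0.0000 0.0000]
Step 1: x=[1.1600 6.4000 10.7600 13.0800] v=[0.8000 2.0000 -1.2000 0.4000]
Step 2: x=[1.4992 6.7296 10.3568 13.2144] v=[1.6960 1.6480 -2.0160 0.6720]
Step 3: x=[2.0168 6.9309 9.8920 13.3602] v=[2.5882 1.0067 -2.3238 0.7290]
Step 4: x=[2.6876 6.9760 9.4678 13.4685] v=[3.3538 0.2255 -2.1210 0.5417]
Step 5: x=[3.4614 6.8774 9.1643 13.4968] v=[3.8692 -0.4931 -1.5174 0.1414]
Step 6: x=[4.2685 6.6885 9.0245 13.4185] v=[4.0356 -0.9447 -0.6992 -0.3916]
Step 7: x=[5.0292 6.4928 9.0493 13.2287] v=[3.8036 -0.9783 0.1240 -0.9492]
Step 8: x=[5.6670 6.3846 9.2039 12.9445] v=[3.1890 -0.5411 0.7732 -1.4210]

Answer: 5.6670 6.3846 9.2039 12.9445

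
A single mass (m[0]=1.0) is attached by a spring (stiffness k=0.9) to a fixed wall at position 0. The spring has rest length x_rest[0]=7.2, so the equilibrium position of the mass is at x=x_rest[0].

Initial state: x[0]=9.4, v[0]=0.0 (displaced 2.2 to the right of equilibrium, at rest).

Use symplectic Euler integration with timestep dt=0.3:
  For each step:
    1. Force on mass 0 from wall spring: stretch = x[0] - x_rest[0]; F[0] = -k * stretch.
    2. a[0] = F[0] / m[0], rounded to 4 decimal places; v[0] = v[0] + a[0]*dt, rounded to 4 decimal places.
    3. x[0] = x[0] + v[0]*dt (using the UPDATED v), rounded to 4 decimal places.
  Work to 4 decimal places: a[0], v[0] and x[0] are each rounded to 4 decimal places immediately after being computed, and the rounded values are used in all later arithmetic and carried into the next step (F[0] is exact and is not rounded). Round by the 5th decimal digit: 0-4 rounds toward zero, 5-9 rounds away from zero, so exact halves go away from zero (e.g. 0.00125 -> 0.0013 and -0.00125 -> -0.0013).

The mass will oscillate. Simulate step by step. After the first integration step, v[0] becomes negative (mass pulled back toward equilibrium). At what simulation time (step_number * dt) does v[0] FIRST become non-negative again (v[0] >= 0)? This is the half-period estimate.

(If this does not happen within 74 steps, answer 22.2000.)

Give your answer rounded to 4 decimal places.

Step 0: x=[9.4000] v=[0.0000]
Step 1: x=[9.2218] v=[-0.5940]
Step 2: x=[8.8798] v=[-1.1399]
Step 3: x=[8.4018] v=[-1.5934]
Step 4: x=[7.8264] v=[-1.9179]
Step 5: x=[7.2003] v=[-2.0870]
Step 6: x=[6.5742] v=[-2.0871]
Step 7: x=[5.9988] v=[-1.9181]
Step 8: x=[5.5207] v=[-1.5938]
Step 9: x=[5.1786] v=[-1.1404]
Step 10: x=[5.0002] v=[-0.5946]
Step 11: x=[5.0000] v=[-0.0007]
Step 12: x=[5.1780] v=[0.5933]
First v>=0 after going negative at step 12, time=3.6000

Answer: 3.6000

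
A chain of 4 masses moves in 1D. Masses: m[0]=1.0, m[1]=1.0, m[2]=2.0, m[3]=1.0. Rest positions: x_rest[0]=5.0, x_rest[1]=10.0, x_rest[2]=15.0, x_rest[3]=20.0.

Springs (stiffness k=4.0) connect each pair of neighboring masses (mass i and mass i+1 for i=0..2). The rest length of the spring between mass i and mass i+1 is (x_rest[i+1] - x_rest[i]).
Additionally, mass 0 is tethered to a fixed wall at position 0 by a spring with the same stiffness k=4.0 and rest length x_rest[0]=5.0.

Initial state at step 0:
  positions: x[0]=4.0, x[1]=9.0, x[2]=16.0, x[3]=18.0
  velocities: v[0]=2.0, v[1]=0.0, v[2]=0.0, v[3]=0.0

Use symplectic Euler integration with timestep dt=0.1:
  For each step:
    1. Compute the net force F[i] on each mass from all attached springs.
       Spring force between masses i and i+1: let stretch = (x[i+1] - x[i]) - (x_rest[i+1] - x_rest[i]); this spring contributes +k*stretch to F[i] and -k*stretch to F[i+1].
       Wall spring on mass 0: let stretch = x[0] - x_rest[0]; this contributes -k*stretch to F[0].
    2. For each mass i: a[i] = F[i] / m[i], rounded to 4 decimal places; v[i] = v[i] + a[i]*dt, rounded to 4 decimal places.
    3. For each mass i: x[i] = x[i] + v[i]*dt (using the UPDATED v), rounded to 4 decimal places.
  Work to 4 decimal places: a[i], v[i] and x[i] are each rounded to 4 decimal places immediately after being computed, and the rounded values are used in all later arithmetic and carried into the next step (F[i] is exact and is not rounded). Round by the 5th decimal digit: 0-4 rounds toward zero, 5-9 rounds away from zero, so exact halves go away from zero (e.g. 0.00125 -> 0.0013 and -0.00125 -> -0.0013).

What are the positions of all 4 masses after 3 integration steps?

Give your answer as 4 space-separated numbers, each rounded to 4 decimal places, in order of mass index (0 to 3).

Answer: 4.7773 9.4677 15.4395 18.6767

Derivation:
Step 0: x=[4.0000 9.0000 16.0000 18.0000] v=[2.0000 0.0000 0.0000 0.0000]
Step 1: x=[4.2400 9.0800 15.9000 18.1200] v=[2.4000 0.8000 -1.0000 1.2000]
Step 2: x=[4.5040 9.2392 15.7080 18.3512] v=[2.6400 1.5920 -1.9200 2.3120]
Step 3: x=[4.7773 9.4677 15.4395 18.6767] v=[2.7325 2.2854 -2.6851 3.2547]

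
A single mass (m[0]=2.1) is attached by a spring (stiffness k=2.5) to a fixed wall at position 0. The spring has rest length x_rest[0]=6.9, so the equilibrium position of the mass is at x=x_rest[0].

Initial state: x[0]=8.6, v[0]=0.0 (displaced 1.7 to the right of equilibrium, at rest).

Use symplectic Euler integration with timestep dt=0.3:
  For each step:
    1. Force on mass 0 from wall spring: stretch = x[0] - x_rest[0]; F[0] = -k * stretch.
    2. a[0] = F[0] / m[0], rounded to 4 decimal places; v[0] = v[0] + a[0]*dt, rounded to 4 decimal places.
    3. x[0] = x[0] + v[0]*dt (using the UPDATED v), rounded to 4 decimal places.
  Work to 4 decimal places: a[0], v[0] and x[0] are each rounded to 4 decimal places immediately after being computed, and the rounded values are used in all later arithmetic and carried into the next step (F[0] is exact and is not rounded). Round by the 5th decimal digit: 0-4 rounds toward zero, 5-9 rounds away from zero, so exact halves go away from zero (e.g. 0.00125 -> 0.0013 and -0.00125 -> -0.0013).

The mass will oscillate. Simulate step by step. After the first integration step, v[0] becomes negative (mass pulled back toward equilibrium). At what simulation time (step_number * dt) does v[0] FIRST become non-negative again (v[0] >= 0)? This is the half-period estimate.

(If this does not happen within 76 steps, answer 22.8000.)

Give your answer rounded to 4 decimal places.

Step 0: x=[8.6000] v=[0.0000]
Step 1: x=[8.4179] v=[-0.6071]
Step 2: x=[8.0731] v=[-1.1492]
Step 3: x=[7.6026] v=[-1.5682]
Step 4: x=[7.0569] v=[-1.8191]
Step 5: x=[6.4944] v=[-1.8751]
Step 6: x=[5.9753] v=[-1.7302]
Step 7: x=[5.5553] v=[-1.4000]
Step 8: x=[5.2794] v=[-0.9198]
Step 9: x=[5.1771] v=[-0.3410]
Step 10: x=[5.2594] v=[0.2743]
First v>=0 after going negative at step 10, time=3.0000

Answer: 3.0000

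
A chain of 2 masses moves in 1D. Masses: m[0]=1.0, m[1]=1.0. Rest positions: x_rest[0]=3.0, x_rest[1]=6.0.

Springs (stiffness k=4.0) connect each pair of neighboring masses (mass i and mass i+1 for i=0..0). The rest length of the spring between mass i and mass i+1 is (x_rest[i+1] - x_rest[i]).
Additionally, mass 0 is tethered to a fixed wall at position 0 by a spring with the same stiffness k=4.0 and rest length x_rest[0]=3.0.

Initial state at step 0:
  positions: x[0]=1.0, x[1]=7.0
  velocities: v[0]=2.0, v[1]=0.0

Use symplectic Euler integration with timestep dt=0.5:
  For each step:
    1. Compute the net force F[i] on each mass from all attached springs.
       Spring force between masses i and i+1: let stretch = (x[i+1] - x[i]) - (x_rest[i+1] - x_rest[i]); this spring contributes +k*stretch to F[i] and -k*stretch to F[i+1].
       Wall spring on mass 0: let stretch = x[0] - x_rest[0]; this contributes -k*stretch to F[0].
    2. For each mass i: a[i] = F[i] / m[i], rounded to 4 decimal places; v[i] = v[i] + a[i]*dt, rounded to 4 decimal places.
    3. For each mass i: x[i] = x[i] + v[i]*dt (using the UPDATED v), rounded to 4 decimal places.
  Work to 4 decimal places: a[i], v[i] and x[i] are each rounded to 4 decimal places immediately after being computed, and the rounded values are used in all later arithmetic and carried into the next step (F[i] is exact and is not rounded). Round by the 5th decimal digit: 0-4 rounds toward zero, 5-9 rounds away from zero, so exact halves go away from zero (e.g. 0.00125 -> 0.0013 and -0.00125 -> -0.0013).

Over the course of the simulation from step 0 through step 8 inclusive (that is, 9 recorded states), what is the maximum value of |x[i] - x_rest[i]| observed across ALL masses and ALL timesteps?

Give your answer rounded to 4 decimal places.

Step 0: x=[1.0000 7.0000] v=[2.0000 0.0000]
Step 1: x=[7.0000 4.0000] v=[12.0000 -6.0000]
Step 2: x=[3.0000 7.0000] v=[-8.0000 6.0000]
Step 3: x=[0.0000 9.0000] v=[-6.0000 4.0000]
Step 4: x=[6.0000 5.0000] v=[12.0000 -8.0000]
Step 5: x=[5.0000 5.0000] v=[-2.0000 0.0000]
Step 6: x=[-1.0000 8.0000] v=[-12.0000 6.0000]
Step 7: x=[3.0000 5.0000] v=[8.0000 -6.0000]
Step 8: x=[6.0000 3.0000] v=[6.0000 -4.0000]
Max displacement = 4.0000

Answer: 4.0000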